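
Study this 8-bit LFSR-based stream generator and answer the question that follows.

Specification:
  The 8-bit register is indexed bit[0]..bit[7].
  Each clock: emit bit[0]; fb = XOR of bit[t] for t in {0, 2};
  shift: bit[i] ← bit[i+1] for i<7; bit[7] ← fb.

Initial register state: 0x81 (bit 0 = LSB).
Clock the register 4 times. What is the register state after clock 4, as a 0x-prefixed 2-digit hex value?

0x18

reg_0 = 0x81
clock 1: out=1, reg = 0xC0
clock 2: out=0, reg = 0x60
clock 3: out=0, reg = 0x30
clock 4: out=0, reg = 0x18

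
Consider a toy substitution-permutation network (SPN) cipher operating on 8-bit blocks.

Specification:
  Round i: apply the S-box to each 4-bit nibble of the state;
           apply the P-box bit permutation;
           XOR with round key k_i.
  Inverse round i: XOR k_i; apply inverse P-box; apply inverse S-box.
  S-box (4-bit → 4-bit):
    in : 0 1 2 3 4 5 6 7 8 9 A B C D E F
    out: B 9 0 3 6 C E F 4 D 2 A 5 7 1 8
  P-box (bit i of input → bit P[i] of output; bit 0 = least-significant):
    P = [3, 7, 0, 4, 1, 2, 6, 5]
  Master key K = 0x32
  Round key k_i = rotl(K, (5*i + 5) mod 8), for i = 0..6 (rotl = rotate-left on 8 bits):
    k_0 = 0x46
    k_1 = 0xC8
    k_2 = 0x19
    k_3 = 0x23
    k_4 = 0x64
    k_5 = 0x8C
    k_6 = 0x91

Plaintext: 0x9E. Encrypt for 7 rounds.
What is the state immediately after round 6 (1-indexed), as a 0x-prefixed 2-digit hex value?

0x7B

s_0 = plaintext = 0x9E
s_1 = Round(s_0, k_0) = 0x2C
s_2 = Round(s_1, k_1) = 0xC1
s_3 = Round(s_2, k_2) = 0x43
s_4 = Round(s_3, k_3) = 0xEF
s_5 = Round(s_4, k_4) = 0x76
s_6 = Round(s_5, k_5) = 0x7B
s_7 = Round(s_6, k_6) = 0x67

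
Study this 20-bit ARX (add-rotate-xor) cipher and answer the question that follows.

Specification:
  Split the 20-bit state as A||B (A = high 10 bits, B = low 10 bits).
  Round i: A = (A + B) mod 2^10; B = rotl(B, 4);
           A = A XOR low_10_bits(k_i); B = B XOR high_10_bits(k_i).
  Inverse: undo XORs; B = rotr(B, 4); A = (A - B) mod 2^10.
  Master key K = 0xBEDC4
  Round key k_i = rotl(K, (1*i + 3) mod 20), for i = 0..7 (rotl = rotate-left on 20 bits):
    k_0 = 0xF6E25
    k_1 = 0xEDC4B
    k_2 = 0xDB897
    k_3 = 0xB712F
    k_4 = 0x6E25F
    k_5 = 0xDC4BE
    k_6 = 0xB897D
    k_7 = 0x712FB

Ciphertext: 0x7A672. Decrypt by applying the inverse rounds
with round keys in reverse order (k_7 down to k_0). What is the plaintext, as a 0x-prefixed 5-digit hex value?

0x19B9A

s_0 = ciphertext = 0x7A672
s_1 = InvRound(s_0, k_7) = 0x55DBB
s_2 = InvRound(s_1, k_6) = 0x6D675
s_3 = InvRound(s_2, k_5) = 0xFED10
s_4 = InvRound(s_3, k_4) = 0xE6A0A
s_5 = InvRound(s_4, k_3) = 0x4A18D
s_6 = InvRound(s_5, k_2) = 0x344EE
s_7 = InvRound(s_6, k_1) = 0x89675
s_8 = InvRound(s_7, k_0) = 0x19B9A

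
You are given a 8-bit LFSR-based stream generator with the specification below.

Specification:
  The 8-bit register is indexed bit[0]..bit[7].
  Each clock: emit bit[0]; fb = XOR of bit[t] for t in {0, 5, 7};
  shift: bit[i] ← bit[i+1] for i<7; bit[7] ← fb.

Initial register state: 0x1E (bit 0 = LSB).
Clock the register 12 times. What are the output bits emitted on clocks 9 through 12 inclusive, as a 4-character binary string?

reg_0 = 0x1E
clock 1: out=0, reg = 0x0F
clock 2: out=1, reg = 0x87
clock 3: out=1, reg = 0x43
clock 4: out=1, reg = 0xA1
clock 5: out=1, reg = 0xD0
clock 6: out=0, reg = 0xE8
clock 7: out=0, reg = 0x74
clock 8: out=0, reg = 0xBA
clock 9: out=0, reg = 0x5D
clock 10: out=1, reg = 0xAE
clock 11: out=0, reg = 0x57
clock 12: out=1, reg = 0xAB

0101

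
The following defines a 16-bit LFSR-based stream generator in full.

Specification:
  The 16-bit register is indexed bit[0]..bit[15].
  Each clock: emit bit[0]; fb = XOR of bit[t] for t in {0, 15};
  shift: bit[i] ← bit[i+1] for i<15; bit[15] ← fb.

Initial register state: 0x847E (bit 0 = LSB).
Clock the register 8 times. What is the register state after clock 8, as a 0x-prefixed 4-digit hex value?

0xD584

reg_0 = 0x847E
clock 1: out=0, reg = 0xC23F
clock 2: out=1, reg = 0x611F
clock 3: out=1, reg = 0xB08F
clock 4: out=1, reg = 0x5847
clock 5: out=1, reg = 0xAC23
clock 6: out=1, reg = 0x5611
clock 7: out=1, reg = 0xAB08
clock 8: out=0, reg = 0xD584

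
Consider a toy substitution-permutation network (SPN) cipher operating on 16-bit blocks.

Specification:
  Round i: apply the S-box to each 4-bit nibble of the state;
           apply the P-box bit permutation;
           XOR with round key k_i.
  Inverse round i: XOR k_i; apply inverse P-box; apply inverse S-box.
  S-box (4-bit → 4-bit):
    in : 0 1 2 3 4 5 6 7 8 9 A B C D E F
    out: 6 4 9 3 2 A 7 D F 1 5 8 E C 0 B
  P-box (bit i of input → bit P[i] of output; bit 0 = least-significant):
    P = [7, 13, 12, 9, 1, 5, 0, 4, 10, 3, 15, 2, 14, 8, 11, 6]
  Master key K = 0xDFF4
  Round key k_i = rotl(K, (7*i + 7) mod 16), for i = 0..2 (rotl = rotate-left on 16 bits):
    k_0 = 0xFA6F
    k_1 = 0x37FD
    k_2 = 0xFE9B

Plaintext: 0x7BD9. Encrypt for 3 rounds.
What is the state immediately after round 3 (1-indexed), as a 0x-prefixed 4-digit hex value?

s_0 = plaintext = 0x7BD9
s_1 = Round(s_0, k_0) = 0xB2BA
s_2 = Round(s_1, k_1) = 0x2329
s_3 = Round(s_2, k_2) = 0xBA41

0xBA41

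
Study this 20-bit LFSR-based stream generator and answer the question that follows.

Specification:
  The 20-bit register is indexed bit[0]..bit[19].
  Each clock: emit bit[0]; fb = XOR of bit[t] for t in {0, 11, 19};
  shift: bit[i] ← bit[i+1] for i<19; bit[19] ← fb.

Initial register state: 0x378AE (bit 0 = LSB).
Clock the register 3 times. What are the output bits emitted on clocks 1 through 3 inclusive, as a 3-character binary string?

reg_0 = 0x378AE
clock 1: out=0, reg = 0x9BC57
clock 2: out=1, reg = 0xCDE2B
clock 3: out=1, reg = 0xE6F15

011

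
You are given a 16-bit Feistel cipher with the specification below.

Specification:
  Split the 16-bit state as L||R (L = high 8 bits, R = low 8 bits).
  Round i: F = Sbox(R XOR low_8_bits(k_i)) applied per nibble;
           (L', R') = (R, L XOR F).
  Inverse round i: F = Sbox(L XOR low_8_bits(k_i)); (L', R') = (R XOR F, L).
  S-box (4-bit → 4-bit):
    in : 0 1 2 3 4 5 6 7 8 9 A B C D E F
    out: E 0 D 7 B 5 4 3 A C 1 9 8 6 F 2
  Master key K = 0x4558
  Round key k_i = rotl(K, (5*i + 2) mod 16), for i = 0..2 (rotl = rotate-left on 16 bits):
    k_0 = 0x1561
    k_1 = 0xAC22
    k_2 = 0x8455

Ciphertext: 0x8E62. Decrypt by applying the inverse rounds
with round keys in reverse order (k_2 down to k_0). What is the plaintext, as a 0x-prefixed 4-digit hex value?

s_0 = ciphertext = 0x8E62
s_1 = InvRound(s_0, k_2) = 0x0B8E
s_2 = InvRound(s_1, k_1) = 0x520B
s_3 = InvRound(s_2, k_0) = 0x7C52

0x7C52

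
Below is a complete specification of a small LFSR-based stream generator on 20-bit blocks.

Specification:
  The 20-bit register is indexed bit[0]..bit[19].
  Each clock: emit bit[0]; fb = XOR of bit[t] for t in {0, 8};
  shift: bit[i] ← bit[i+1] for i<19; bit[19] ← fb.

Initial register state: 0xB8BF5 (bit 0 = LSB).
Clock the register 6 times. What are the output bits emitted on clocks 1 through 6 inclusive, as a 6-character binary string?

reg_0 = 0xB8BF5
clock 1: out=1, reg = 0x5C5FA
clock 2: out=0, reg = 0xAE2FD
clock 3: out=1, reg = 0xD717E
clock 4: out=0, reg = 0xEB8BF
clock 5: out=1, reg = 0xF5C5F
clock 6: out=1, reg = 0xFAE2F

101011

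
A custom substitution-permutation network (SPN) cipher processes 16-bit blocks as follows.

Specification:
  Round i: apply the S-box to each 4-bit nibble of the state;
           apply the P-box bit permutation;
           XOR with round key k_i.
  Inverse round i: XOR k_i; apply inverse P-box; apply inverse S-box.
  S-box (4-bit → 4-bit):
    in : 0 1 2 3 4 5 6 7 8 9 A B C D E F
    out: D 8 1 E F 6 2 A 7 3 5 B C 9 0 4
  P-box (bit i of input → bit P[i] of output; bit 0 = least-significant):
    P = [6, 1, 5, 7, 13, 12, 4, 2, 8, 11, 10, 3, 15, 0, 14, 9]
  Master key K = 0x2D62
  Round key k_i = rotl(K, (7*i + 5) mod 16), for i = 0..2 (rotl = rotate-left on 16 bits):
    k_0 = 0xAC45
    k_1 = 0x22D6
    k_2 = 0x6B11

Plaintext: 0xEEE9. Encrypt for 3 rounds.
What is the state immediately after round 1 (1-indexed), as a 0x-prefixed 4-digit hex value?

s_0 = plaintext = 0xEEE9
s_1 = Round(s_0, k_0) = 0xAC07
s_2 = Round(s_1, k_1) = 0xC648
s_3 = Round(s_2, k_2) = 0x1167

0xAC07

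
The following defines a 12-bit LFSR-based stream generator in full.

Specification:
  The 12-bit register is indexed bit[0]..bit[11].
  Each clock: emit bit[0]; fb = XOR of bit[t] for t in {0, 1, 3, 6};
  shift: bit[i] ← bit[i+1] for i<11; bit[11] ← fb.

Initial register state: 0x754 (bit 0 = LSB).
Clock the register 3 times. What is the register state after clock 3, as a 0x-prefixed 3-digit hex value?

0x2EA

reg_0 = 0x754
clock 1: out=0, reg = 0xBAA
clock 2: out=0, reg = 0x5D5
clock 3: out=1, reg = 0x2EA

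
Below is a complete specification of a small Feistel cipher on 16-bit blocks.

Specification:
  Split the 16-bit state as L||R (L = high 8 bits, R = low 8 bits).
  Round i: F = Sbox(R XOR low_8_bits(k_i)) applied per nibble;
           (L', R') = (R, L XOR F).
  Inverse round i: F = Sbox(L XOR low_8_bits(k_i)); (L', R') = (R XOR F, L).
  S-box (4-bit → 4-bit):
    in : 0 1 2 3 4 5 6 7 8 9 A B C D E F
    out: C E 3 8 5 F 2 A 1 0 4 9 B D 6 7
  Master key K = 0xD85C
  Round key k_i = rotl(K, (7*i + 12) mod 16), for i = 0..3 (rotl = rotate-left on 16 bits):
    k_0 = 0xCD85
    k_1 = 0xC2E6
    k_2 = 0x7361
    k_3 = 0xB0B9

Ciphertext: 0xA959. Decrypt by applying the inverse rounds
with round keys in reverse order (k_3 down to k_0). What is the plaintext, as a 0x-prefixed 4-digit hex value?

s_0 = ciphertext = 0xA959
s_1 = InvRound(s_0, k_3) = 0xB5A9
s_2 = InvRound(s_1, k_2) = 0x7CB5
s_3 = InvRound(s_2, k_1) = 0xB17C
s_4 = InvRound(s_3, k_0) = 0xF9B1

0xF9B1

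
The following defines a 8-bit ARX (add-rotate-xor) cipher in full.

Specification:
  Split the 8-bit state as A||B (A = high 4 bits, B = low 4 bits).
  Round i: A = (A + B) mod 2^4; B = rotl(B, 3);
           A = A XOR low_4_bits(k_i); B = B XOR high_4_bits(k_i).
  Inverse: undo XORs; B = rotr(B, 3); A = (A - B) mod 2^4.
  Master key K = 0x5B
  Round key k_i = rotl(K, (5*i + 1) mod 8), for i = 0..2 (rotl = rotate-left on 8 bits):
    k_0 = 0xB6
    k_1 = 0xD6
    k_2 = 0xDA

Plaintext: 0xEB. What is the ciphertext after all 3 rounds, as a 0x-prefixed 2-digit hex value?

0xBA

s_0 = plaintext = 0xEB
s_1 = Round(s_0, k_0) = 0xF6
s_2 = Round(s_1, k_1) = 0x3E
s_3 = Round(s_2, k_2) = 0xBA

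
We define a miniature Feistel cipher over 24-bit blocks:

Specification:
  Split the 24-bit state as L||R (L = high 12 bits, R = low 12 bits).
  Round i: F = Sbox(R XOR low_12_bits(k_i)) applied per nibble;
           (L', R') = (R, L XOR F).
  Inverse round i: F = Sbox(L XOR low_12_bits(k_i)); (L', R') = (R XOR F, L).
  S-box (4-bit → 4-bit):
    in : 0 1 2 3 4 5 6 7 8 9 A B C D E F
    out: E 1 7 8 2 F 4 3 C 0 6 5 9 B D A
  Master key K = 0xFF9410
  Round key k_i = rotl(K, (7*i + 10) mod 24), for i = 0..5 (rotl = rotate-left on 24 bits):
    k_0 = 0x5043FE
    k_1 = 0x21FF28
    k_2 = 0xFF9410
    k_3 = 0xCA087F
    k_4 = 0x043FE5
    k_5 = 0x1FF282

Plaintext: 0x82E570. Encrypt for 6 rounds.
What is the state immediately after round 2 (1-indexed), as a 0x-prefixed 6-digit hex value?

s_0 = plaintext = 0x82E570
s_1 = Round(s_0, k_0) = 0x570CE3
s_2 = Round(s_1, k_1) = 0xCE3DE5
s_3 = Round(s_2, k_2) = 0xDE5C4C
s_4 = Round(s_3, k_3) = 0xC4CF6D
s_5 = Round(s_4, k_4) = 0xF6D280
s_6 = Round(s_5, k_5) = 0x28018A

0xCE3DE5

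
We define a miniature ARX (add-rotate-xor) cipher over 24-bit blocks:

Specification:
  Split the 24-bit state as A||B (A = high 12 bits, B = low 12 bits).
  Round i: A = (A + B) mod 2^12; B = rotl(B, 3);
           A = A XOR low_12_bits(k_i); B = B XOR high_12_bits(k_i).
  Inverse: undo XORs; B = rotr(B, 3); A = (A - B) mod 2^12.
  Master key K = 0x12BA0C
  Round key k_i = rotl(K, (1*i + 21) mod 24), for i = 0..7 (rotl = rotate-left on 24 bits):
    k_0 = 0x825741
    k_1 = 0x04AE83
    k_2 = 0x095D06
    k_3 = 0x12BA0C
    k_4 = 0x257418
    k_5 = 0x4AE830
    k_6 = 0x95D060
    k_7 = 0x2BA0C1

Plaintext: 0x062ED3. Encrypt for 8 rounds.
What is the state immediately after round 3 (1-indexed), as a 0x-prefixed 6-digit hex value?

s_0 = plaintext = 0x062ED3
s_1 = Round(s_0, k_0) = 0x874EBA
s_2 = Round(s_1, k_1) = 0x9AD59D
s_3 = Round(s_2, k_2) = 0x24CC7F
s_4 = Round(s_3, k_3) = 0x4C72D5
s_5 = Round(s_4, k_4) = 0x3844FE
s_6 = Round(s_5, k_5) = 0x0B235C
s_7 = Round(s_6, k_6) = 0x46E3BC
s_8 = Round(s_7, k_7) = 0x8EBF5B

0x24CC7F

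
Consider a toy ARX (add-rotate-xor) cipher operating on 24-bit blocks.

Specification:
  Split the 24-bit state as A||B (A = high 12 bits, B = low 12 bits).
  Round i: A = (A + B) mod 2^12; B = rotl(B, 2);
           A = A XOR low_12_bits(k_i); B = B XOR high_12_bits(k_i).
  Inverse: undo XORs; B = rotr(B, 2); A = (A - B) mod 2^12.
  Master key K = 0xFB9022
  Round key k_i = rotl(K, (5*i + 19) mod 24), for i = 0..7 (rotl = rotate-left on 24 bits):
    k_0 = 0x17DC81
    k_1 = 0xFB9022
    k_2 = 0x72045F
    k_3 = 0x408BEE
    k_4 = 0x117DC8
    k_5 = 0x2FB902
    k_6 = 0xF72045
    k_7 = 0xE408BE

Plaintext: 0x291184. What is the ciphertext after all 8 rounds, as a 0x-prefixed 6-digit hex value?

0x32E279

s_0 = plaintext = 0x291184
s_1 = Round(s_0, k_0) = 0x89476D
s_2 = Round(s_1, k_1) = 0x02320C
s_3 = Round(s_2, k_2) = 0x670F10
s_4 = Round(s_3, k_3) = 0xE6E84B
s_5 = Round(s_4, k_4) = 0xB71039
s_6 = Round(s_5, k_5) = 0x2A821F
s_7 = Round(s_6, k_6) = 0x48270E
s_8 = Round(s_7, k_7) = 0x32E279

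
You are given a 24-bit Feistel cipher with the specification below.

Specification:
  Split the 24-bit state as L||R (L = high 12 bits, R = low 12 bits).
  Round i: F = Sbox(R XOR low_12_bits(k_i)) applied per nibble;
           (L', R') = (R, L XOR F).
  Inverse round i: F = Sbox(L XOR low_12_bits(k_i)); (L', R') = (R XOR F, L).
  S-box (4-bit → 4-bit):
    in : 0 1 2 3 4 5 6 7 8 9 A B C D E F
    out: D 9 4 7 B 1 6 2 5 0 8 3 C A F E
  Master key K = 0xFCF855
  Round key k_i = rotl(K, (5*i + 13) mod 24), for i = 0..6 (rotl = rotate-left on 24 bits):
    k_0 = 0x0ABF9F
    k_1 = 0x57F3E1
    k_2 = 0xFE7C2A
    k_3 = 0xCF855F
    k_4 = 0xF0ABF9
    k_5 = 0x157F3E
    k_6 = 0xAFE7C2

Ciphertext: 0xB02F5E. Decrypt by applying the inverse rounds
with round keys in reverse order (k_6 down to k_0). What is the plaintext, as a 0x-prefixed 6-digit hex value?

s_0 = ciphertext = 0xB02F5E
s_1 = InvRound(s_0, k_6) = 0x393B02
s_2 = InvRound(s_1, k_5) = 0x788393
s_3 = InvRound(s_2, k_4) = 0xFBA788
s_4 = InvRound(s_3, k_3) = 0xF79FBA
s_5 = InvRound(s_4, k_2) = 0x8ADF79
s_6 = InvRound(s_5, k_1) = 0xCC58AD
s_7 = InvRound(s_6, k_0) = 0xFB5CC5

0xFB5CC5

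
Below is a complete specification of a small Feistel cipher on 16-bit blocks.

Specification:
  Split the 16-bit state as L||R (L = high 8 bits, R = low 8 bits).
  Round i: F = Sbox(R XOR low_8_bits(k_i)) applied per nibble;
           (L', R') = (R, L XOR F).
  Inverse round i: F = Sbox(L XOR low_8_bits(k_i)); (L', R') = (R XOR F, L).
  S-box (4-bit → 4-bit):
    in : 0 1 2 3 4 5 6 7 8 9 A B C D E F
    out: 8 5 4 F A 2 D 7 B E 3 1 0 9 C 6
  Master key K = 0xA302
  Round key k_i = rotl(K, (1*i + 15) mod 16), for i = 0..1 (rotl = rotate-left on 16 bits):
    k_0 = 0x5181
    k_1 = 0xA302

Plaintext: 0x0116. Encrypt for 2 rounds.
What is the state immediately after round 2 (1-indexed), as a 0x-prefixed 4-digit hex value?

0xE6DC

s_0 = plaintext = 0x0116
s_1 = Round(s_0, k_0) = 0x16E6
s_2 = Round(s_1, k_1) = 0xE6DC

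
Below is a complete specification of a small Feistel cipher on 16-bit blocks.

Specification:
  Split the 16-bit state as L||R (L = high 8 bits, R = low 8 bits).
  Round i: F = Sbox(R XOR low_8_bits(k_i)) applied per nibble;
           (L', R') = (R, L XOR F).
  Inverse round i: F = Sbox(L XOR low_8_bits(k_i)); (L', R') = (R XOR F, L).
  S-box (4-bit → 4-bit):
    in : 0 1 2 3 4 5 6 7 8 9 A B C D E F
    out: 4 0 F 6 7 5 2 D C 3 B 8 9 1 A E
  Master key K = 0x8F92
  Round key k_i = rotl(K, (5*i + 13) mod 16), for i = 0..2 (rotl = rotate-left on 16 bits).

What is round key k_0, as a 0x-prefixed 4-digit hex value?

K = 0x8F92
k_0 = rotl(K, (5*0+13) mod 16) = rotl(K, 13) = 0x51F2

0x51F2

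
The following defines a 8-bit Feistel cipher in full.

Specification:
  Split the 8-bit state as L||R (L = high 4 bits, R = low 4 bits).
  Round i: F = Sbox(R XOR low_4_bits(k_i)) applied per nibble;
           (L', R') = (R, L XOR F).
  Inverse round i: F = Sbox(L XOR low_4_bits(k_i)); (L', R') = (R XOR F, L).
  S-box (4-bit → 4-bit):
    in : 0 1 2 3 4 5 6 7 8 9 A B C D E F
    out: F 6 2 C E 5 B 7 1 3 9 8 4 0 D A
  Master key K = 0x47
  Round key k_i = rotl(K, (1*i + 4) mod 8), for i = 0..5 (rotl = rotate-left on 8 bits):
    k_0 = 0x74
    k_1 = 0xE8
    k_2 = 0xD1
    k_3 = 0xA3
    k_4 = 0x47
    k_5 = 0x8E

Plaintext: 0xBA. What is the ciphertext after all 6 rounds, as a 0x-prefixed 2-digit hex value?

s_0 = plaintext = 0xBA
s_1 = Round(s_0, k_0) = 0xA6
s_2 = Round(s_1, k_1) = 0x67
s_3 = Round(s_2, k_2) = 0x7D
s_4 = Round(s_3, k_3) = 0xDA
s_5 = Round(s_4, k_4) = 0xAD
s_6 = Round(s_5, k_5) = 0xD6

0xD6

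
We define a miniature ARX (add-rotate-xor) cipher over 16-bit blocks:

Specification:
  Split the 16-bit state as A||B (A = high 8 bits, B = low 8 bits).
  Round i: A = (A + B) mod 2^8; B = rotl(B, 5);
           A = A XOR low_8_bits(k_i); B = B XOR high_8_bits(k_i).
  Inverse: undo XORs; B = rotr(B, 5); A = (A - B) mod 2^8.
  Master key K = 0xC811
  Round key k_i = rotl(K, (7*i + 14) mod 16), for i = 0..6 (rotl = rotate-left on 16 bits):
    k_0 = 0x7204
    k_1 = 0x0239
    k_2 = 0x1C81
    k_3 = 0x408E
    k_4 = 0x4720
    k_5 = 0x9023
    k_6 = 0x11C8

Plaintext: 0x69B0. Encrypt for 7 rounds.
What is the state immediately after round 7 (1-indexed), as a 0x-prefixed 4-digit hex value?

0xEFE2

s_0 = plaintext = 0x69B0
s_1 = Round(s_0, k_0) = 0x1D64
s_2 = Round(s_1, k_1) = 0xB88E
s_3 = Round(s_2, k_2) = 0xC7CD
s_4 = Round(s_3, k_3) = 0x1AF9
s_5 = Round(s_4, k_4) = 0x3378
s_6 = Round(s_5, k_5) = 0x889F
s_7 = Round(s_6, k_6) = 0xEFE2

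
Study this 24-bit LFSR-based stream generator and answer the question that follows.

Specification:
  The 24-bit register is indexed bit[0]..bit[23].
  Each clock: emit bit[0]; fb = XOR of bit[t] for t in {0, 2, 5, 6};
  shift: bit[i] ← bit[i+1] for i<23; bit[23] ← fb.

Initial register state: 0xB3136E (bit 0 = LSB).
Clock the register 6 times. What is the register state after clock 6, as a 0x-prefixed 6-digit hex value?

0x8ECC4D

reg_0 = 0xB3136E
clock 1: out=0, reg = 0xD989B7
clock 2: out=1, reg = 0xECC4DB
clock 3: out=1, reg = 0x76626D
clock 4: out=1, reg = 0x3B3136
clock 5: out=0, reg = 0x1D989B
clock 6: out=1, reg = 0x8ECC4D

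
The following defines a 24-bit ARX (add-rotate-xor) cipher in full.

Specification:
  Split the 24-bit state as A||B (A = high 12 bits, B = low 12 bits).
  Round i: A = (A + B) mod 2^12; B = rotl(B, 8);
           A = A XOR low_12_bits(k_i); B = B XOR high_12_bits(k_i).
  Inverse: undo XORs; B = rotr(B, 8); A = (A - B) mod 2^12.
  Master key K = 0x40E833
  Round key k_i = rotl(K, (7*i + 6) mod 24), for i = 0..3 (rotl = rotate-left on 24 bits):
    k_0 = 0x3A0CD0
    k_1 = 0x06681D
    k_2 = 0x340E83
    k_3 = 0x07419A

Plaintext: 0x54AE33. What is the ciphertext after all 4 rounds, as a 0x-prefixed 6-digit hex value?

s_0 = plaintext = 0x54AE33
s_1 = Round(s_0, k_0) = 0xFAD043
s_2 = Round(s_1, k_1) = 0x7ED362
s_3 = Round(s_2, k_2) = 0x5CC176
s_4 = Round(s_3, k_3) = 0x6D8663

0x6D8663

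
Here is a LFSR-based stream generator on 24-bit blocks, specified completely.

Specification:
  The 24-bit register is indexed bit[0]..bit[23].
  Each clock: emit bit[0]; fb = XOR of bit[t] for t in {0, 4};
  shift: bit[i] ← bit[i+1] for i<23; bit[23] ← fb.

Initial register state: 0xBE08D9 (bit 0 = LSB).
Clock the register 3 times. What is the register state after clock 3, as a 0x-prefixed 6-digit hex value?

0x97C11B

reg_0 = 0xBE08D9
clock 1: out=1, reg = 0x5F046C
clock 2: out=0, reg = 0x2F8236
clock 3: out=0, reg = 0x97C11B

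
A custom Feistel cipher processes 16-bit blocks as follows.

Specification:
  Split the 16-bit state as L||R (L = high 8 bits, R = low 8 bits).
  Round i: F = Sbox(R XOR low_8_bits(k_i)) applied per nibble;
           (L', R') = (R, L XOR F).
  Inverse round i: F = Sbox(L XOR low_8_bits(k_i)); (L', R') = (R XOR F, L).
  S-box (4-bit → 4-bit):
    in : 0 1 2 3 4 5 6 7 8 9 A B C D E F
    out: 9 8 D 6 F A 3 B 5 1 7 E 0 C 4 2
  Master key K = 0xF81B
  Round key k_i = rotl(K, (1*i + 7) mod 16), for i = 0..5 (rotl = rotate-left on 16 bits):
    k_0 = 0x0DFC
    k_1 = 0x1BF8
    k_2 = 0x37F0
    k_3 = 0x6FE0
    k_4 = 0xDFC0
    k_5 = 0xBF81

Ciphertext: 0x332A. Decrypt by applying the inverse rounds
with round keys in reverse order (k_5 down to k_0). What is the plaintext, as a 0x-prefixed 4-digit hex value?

s_0 = ciphertext = 0x332A
s_1 = InvRound(s_0, k_5) = 0xC733
s_2 = InvRound(s_1, k_4) = 0xA8C7
s_3 = InvRound(s_2, k_3) = 0x32A8
s_4 = InvRound(s_3, k_2) = 0xA532
s_5 = InvRound(s_4, k_1) = 0x9EA5
s_6 = InvRound(s_5, k_0) = 0x989E

0x989E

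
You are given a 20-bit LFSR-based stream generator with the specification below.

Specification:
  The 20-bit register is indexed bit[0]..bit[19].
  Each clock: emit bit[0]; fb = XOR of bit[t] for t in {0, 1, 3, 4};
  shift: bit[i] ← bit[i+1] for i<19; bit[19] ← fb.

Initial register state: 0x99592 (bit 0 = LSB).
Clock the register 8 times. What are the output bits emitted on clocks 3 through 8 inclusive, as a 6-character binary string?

reg_0 = 0x99592
clock 1: out=0, reg = 0x4CAC9
clock 2: out=1, reg = 0x26564
clock 3: out=0, reg = 0x132B2
clock 4: out=0, reg = 0x09959
clock 5: out=1, reg = 0x84CAC
clock 6: out=0, reg = 0xC2656
clock 7: out=0, reg = 0x6132B
clock 8: out=1, reg = 0xB0995

001001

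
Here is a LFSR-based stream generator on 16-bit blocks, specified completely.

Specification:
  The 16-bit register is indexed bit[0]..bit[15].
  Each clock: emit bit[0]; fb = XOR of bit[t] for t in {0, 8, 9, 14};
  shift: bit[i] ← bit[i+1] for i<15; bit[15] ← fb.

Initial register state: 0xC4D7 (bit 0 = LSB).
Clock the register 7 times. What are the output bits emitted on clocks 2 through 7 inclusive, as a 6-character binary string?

110101

reg_0 = 0xC4D7
clock 1: out=1, reg = 0x626B
clock 2: out=1, reg = 0xB135
clock 3: out=1, reg = 0x589A
clock 4: out=0, reg = 0xAC4D
clock 5: out=1, reg = 0xD626
clock 6: out=0, reg = 0x6B13
clock 7: out=1, reg = 0x3589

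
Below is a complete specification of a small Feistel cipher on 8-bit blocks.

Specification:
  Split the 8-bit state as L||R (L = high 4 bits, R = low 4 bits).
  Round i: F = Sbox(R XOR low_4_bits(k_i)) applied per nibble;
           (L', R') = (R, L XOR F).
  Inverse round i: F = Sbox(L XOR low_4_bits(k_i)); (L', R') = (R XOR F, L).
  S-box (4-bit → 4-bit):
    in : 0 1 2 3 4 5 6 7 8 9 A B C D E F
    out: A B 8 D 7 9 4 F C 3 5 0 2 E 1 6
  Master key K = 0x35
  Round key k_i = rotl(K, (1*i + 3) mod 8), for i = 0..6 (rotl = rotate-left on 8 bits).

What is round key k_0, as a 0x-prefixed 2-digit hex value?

K = 0x35
k_0 = rotl(K, (1*0+3) mod 8) = rotl(K, 3) = 0xA9

0xA9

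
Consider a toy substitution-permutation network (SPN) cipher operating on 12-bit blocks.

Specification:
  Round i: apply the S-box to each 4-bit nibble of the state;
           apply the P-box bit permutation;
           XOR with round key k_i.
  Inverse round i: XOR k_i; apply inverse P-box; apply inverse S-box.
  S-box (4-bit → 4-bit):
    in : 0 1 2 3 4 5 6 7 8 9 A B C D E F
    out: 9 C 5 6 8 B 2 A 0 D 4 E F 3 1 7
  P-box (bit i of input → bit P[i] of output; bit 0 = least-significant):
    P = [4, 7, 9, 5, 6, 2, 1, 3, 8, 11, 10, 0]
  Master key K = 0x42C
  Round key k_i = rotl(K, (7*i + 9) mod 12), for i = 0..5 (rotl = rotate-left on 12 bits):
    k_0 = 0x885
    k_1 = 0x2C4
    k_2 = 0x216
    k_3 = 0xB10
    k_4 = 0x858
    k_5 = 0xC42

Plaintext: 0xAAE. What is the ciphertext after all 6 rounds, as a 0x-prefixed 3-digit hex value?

0x56A

s_0 = plaintext = 0xAAE
s_1 = Round(s_0, k_0) = 0xC97
s_2 = Round(s_1, k_1) = 0xF2F
s_3 = Round(s_2, k_2) = 0xDC4
s_4 = Round(s_3, k_3) = 0x27E
s_5 = Round(s_4, k_4) = 0xD44
s_6 = Round(s_5, k_5) = 0x56A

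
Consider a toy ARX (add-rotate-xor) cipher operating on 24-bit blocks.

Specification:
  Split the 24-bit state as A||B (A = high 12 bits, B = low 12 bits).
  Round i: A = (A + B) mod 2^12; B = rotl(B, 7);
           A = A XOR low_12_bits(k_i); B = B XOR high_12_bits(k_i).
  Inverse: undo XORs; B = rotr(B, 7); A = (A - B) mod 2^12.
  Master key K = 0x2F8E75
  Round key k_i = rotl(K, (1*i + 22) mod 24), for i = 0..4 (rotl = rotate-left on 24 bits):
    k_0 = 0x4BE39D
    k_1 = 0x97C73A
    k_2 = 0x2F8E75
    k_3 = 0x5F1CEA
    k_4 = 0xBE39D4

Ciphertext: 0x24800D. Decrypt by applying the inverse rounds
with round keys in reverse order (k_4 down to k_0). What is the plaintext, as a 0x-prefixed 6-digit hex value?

0xABC4D5

s_0 = ciphertext = 0x24800D
s_1 = InvRound(s_0, k_4) = 0xDC5DD7
s_2 = InvRound(s_1, k_3) = 0xC5F4D0
s_3 = InvRound(s_2, k_2) = 0xD1E50C
s_4 = InvRound(s_3, k_1) = 0xC0CE18
s_5 = InvRound(s_4, k_0) = 0xABC4D5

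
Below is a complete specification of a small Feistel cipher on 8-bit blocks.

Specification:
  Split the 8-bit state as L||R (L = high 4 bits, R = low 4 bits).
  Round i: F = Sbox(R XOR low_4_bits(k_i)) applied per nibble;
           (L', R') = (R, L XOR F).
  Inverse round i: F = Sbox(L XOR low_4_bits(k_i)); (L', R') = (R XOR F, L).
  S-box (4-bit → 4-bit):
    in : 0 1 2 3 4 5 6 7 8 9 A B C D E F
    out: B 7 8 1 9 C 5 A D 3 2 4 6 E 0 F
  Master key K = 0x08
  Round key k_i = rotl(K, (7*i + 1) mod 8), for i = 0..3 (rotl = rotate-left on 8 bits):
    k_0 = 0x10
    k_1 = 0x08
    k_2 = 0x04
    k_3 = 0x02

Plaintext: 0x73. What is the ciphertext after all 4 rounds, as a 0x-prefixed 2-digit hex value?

s_0 = plaintext = 0x73
s_1 = Round(s_0, k_0) = 0x36
s_2 = Round(s_1, k_1) = 0x63
s_3 = Round(s_2, k_2) = 0x3C
s_4 = Round(s_3, k_3) = 0xC3

0xC3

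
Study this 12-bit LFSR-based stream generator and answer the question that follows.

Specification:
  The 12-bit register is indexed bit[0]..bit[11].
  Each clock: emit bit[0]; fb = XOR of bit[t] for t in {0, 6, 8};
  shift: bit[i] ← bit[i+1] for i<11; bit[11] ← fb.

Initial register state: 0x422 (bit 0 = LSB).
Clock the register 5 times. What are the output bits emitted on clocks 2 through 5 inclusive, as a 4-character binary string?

1000

reg_0 = 0x422
clock 1: out=0, reg = 0x211
clock 2: out=1, reg = 0x908
clock 3: out=0, reg = 0xC84
clock 4: out=0, reg = 0x642
clock 5: out=0, reg = 0xB21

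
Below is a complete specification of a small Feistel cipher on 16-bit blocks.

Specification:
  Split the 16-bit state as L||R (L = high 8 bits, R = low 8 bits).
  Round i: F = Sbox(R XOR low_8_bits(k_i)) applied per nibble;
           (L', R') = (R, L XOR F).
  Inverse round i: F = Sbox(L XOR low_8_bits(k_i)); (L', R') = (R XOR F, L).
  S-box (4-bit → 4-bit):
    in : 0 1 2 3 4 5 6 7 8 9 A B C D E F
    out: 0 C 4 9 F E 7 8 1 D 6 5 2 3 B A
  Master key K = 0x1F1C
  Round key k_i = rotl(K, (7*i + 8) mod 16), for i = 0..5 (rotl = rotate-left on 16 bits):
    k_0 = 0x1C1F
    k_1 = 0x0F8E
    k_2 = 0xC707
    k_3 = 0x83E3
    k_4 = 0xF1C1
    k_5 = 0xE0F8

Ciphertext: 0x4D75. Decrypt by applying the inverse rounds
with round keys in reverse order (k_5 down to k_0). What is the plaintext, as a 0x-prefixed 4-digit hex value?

s_0 = ciphertext = 0x4D75
s_1 = InvRound(s_0, k_5) = 0x2B4D
s_2 = InvRound(s_1, k_4) = 0xFB2B
s_3 = InvRound(s_2, k_3) = 0xEAFB
s_4 = InvRound(s_3, k_2) = 0x48EA
s_5 = InvRound(s_4, k_1) = 0xCD48
s_6 = InvRound(s_5, k_0) = 0x7CCD

0x7CCD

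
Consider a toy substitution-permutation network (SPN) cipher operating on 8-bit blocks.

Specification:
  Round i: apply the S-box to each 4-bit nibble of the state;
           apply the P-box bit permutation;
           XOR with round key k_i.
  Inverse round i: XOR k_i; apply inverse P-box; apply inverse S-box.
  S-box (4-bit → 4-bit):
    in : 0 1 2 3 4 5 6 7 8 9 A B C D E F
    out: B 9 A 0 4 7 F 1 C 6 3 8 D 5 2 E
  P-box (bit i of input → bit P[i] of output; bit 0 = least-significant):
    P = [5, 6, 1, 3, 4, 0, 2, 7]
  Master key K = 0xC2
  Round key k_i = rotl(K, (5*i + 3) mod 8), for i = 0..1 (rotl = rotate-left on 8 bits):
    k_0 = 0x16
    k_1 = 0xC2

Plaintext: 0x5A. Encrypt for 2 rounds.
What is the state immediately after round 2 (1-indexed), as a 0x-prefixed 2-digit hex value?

0x57

s_0 = plaintext = 0x5A
s_1 = Round(s_0, k_0) = 0x63
s_2 = Round(s_1, k_1) = 0x57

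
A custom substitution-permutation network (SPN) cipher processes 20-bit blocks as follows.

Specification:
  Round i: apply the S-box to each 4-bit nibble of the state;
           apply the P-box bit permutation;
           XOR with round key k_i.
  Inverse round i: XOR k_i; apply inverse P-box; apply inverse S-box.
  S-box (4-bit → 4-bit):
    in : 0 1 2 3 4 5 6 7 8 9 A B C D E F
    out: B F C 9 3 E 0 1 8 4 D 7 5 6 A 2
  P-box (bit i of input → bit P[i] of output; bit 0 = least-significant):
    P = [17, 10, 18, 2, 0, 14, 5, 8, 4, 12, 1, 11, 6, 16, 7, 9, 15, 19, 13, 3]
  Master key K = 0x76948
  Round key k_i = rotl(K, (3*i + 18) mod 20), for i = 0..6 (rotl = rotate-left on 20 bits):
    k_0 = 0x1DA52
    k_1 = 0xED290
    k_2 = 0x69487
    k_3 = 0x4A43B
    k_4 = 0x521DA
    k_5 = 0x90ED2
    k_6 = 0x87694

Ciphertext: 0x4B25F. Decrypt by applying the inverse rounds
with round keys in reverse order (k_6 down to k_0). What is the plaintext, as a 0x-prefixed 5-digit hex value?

0x6B6A7

s_0 = ciphertext = 0x4B25F
s_1 = InvRound(s_0, k_6) = 0x0C94D
s_2 = InvRound(s_1, k_5) = 0x05C0E
s_3 = InvRound(s_2, k_4) = 0x9B0E5
s_4 = InvRound(s_3, k_3) = 0xEBB65
s_5 = InvRound(s_4, k_2) = 0xDA22F
s_6 = InvRound(s_5, k_1) = 0x2DBB3
s_7 = InvRound(s_6, k_0) = 0x6B6A7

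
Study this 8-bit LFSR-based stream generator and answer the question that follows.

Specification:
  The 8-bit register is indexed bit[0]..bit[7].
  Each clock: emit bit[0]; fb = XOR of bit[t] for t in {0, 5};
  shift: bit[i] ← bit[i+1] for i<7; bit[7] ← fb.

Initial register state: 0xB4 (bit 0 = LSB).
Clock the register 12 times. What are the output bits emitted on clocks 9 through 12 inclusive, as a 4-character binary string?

1001

reg_0 = 0xB4
clock 1: out=0, reg = 0xDA
clock 2: out=0, reg = 0x6D
clock 3: out=1, reg = 0x36
clock 4: out=0, reg = 0x9B
clock 5: out=1, reg = 0xCD
clock 6: out=1, reg = 0xE6
clock 7: out=0, reg = 0xF3
clock 8: out=1, reg = 0x79
clock 9: out=1, reg = 0x3C
clock 10: out=0, reg = 0x9E
clock 11: out=0, reg = 0x4F
clock 12: out=1, reg = 0xA7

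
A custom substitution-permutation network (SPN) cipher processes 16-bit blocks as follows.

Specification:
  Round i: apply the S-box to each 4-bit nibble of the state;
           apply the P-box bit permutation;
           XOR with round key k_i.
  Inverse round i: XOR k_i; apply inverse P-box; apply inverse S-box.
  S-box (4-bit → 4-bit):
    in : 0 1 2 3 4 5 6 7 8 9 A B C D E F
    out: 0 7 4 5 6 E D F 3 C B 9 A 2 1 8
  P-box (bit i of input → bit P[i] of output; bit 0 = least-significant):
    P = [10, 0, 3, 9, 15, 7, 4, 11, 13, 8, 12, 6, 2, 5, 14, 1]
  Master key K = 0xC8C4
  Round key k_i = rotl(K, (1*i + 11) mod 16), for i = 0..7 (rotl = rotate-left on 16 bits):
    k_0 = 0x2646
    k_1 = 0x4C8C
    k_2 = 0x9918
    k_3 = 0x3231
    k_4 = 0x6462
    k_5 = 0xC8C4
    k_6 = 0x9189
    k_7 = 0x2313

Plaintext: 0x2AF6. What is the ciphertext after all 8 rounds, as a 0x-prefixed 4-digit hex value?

0x6B6D

s_0 = plaintext = 0x2AF6
s_1 = Round(s_0, k_0) = 0x490E
s_2 = Round(s_1, k_1) = 0x18EC
s_3 = Round(s_2, k_2) = 0x7A3D
s_4 = Round(s_3, k_3) = 0xD346
s_5 = Round(s_4, k_4) = 0x52DA
s_6 = Round(s_5, k_5) = 0x9E67
s_7 = Round(s_6, k_6) = 0x7F92
s_8 = Round(s_7, k_7) = 0x6B6D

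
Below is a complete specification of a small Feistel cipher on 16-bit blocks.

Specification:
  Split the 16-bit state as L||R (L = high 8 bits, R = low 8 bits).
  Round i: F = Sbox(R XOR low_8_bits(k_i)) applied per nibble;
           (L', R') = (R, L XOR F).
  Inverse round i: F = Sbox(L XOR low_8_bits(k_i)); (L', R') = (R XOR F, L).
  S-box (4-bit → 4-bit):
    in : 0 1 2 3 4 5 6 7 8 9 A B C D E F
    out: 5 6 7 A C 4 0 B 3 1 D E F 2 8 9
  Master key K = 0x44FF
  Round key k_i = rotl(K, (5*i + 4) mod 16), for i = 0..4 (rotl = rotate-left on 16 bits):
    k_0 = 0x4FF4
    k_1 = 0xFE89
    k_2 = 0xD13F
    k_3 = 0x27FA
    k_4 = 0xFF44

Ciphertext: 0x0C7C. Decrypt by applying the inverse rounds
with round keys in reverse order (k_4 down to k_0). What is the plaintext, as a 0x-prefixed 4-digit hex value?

0xAC1A

s_0 = ciphertext = 0x0C7C
s_1 = InvRound(s_0, k_4) = 0xBF0C
s_2 = InvRound(s_1, k_3) = 0xC8BF
s_3 = InvRound(s_2, k_2) = 0x24C8
s_4 = InvRound(s_3, k_1) = 0x1A24
s_5 = InvRound(s_4, k_0) = 0xAC1A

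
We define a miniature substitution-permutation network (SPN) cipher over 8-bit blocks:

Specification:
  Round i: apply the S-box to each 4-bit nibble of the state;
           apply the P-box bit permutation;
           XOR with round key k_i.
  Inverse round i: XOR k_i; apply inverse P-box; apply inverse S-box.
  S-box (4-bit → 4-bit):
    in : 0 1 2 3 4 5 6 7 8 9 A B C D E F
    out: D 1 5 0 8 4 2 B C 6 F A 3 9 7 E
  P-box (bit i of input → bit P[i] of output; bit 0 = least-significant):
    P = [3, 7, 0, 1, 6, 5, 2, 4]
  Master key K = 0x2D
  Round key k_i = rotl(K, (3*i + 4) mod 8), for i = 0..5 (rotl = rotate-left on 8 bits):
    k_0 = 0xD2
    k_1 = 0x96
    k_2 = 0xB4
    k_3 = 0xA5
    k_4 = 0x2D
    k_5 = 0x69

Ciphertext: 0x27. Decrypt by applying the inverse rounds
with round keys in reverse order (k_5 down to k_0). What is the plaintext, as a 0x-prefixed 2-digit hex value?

0xF4

s_0 = ciphertext = 0x27
s_1 = InvRound(s_0, k_5) = 0x2D
s_2 = InvRound(s_1, k_4) = 0x33
s_3 = InvRound(s_2, k_3) = 0x8B
s_4 = InvRound(s_3, k_2) = 0xF0
s_5 = InvRound(s_4, k_1) = 0xE4
s_6 = InvRound(s_5, k_0) = 0xF4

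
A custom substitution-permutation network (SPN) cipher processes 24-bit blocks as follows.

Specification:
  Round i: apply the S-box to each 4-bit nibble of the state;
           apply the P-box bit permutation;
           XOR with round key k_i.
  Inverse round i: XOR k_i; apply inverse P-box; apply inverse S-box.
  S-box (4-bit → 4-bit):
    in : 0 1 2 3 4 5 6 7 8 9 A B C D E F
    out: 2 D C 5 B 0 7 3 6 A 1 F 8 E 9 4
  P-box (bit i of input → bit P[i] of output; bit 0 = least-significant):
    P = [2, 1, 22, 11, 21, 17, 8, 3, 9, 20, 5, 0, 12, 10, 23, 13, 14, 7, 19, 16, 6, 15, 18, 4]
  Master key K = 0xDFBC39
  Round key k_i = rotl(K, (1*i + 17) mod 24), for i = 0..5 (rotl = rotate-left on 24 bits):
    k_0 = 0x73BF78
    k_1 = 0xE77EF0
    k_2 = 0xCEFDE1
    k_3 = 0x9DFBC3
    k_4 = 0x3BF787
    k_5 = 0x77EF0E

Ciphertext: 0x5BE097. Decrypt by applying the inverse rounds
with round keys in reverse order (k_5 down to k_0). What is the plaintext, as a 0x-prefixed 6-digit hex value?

0x801A84

s_0 = ciphertext = 0x5BE097
s_1 = InvRound(s_0, k_5) = 0x280E1C
s_2 = InvRound(s_1, k_4) = 0x94E9D9
s_3 = InvRound(s_2, k_3) = 0xC2AAC0
s_4 = InvRound(s_3, k_2) = 0xF371F5
s_5 = InvRound(s_4, k_1) = 0xF504FE
s_6 = InvRound(s_5, k_0) = 0x801A84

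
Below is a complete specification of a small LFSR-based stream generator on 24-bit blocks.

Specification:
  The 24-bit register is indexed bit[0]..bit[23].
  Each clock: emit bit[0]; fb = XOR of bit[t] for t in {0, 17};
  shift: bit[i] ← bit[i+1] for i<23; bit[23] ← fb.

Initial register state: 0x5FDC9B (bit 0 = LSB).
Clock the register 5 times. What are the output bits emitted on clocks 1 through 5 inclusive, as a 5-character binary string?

reg_0 = 0x5FDC9B
clock 1: out=1, reg = 0x2FEE4D
clock 2: out=1, reg = 0x17F726
clock 3: out=0, reg = 0x8BFB93
clock 4: out=1, reg = 0x45FDC9
clock 5: out=1, reg = 0xA2FEE4

11011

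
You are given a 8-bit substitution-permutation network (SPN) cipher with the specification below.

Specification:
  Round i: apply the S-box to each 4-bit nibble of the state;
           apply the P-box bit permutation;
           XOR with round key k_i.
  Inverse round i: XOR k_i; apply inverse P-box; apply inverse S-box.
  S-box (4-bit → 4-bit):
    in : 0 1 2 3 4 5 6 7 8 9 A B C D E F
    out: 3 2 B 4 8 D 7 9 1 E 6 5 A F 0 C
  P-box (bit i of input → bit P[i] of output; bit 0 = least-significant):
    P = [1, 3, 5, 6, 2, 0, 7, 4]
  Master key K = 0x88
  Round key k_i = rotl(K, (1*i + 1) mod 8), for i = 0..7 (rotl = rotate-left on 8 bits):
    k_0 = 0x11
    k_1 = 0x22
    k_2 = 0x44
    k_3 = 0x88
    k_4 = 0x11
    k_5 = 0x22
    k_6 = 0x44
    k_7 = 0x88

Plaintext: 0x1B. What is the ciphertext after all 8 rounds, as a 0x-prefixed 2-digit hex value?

0x39

s_0 = plaintext = 0x1B
s_1 = Round(s_0, k_0) = 0x32
s_2 = Round(s_1, k_1) = 0xE8
s_3 = Round(s_2, k_2) = 0x46
s_4 = Round(s_3, k_3) = 0xB2
s_5 = Round(s_4, k_4) = 0xDF
s_6 = Round(s_5, k_5) = 0xD7
s_7 = Round(s_6, k_6) = 0x93
s_8 = Round(s_7, k_7) = 0x39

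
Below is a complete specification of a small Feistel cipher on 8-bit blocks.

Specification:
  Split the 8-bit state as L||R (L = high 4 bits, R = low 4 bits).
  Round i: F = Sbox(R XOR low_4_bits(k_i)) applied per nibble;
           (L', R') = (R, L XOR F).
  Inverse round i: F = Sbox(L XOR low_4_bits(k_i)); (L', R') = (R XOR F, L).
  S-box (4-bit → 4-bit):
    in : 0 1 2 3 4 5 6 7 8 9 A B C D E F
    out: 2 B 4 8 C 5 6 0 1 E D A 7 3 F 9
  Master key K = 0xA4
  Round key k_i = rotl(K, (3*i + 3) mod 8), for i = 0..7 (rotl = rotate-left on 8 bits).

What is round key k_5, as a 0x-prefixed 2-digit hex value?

0x92

K = 0xA4
k_0 = rotl(K, (3*0+3) mod 8) = rotl(K, 3) = 0x25
k_1 = rotl(K, (3*1+3) mod 8) = rotl(K, 6) = 0x29
k_2 = rotl(K, (3*2+3) mod 8) = rotl(K, 1) = 0x49
k_3 = rotl(K, (3*3+3) mod 8) = rotl(K, 4) = 0x4A
k_4 = rotl(K, (3*4+3) mod 8) = rotl(K, 7) = 0x52
k_5 = rotl(K, (3*5+3) mod 8) = rotl(K, 2) = 0x92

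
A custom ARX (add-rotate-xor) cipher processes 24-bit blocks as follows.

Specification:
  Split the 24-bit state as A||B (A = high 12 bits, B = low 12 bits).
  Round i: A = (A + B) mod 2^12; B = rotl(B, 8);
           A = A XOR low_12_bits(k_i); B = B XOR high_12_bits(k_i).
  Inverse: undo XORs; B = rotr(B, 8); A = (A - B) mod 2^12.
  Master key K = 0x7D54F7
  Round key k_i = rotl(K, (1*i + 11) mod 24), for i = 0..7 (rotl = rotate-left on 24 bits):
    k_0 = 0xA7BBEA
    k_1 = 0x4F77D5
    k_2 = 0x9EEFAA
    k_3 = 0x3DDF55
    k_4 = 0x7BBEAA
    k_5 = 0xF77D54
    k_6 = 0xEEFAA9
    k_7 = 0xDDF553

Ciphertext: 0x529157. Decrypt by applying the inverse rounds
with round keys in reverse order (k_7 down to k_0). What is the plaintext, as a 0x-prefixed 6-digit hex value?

s_0 = ciphertext = 0x529157
s_1 = InvRound(s_0, k_7) = 0x7EE88C
s_2 = InvRound(s_1, k_6) = 0x711636
s_3 = InvRound(s_2, k_5) = 0x62C419
s_4 = InvRound(s_3, k_4) = 0xE63A23
s_5 = InvRound(s_4, k_3) = 0x14DFE9
s_6 = InvRound(s_5, k_2) = 0xE71076
s_7 = InvRound(s_6, k_1) = 0x190814
s_8 = InvRound(s_7, k_0) = 0x3886F2

0x3886F2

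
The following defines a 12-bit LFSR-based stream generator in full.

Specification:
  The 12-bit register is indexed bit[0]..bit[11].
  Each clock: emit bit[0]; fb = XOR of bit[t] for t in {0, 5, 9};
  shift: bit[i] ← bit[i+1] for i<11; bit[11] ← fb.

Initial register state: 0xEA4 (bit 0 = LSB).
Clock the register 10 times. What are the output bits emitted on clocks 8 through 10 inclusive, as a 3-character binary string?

101

reg_0 = 0xEA4
clock 1: out=0, reg = 0x752
clock 2: out=0, reg = 0xBA9
clock 3: out=1, reg = 0xDD4
clock 4: out=0, reg = 0x6EA
clock 5: out=0, reg = 0x375
clock 6: out=1, reg = 0x9BA
clock 7: out=0, reg = 0xCDD
clock 8: out=1, reg = 0xE6E
clock 9: out=0, reg = 0x737
clock 10: out=1, reg = 0xB9B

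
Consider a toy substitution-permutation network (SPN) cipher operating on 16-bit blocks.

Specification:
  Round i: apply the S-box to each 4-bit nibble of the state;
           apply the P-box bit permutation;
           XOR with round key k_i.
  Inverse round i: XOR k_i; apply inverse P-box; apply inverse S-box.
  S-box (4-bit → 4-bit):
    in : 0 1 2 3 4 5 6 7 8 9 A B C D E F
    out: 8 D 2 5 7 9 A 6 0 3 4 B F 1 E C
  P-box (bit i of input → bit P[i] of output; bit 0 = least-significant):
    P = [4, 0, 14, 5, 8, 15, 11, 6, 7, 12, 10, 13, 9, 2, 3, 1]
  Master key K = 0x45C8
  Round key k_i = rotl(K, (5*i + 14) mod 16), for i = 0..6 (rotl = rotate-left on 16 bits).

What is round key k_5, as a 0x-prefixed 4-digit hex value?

K = 0x45C8
k_0 = rotl(K, (5*0+14) mod 16) = rotl(K, 14) = 0x1172
k_1 = rotl(K, (5*1+14) mod 16) = rotl(K, 3) = 0x2E42
k_2 = rotl(K, (5*2+14) mod 16) = rotl(K, 8) = 0xC845
k_3 = rotl(K, (5*3+14) mod 16) = rotl(K, 13) = 0x08B9
k_4 = rotl(K, (5*4+14) mod 16) = rotl(K, 2) = 0x1721
k_5 = rotl(K, (5*5+14) mod 16) = rotl(K, 7) = 0xE422

0xE422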